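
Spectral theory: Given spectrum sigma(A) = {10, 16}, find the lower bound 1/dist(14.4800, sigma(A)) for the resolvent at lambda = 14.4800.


dist(14.4800, {10, 16}) = min(|14.4800 - 10|, |14.4800 - 16|)
= min(4.4800, 1.5200) = 1.5200
Resolvent bound = 1/1.5200 = 0.6579

0.6579


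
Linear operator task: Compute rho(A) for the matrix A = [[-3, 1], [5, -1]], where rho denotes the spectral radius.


For a 2x2 matrix, eigenvalues satisfy lambda^2 - (trace)*lambda + det = 0
trace = -3 + -1 = -4
det = -3*-1 - 1*5 = -2
discriminant = (-4)^2 - 4*(-2) = 24
spectral radius = max |eigenvalue| = 4.4495

4.4495


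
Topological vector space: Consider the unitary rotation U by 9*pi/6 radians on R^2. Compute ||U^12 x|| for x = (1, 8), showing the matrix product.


U is a rotation by theta = 9*pi/6
U^12 = rotation by 12*theta = 108*pi/6 = 0*pi/6 (mod 2*pi)
cos(0*pi/6) = 1.0000, sin(0*pi/6) = 0.0000
U^12 x = (1.0000 * 1 - 0.0000 * 8, 0.0000 * 1 + 1.0000 * 8)
= (1.0000, 8.0000)
||U^12 x|| = sqrt(1.0000^2 + 8.0000^2) = sqrt(65.0000) = 8.0623

8.0623


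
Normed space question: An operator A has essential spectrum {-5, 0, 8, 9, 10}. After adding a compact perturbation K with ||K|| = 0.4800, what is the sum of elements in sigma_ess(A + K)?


By Weyl's theorem, the essential spectrum is invariant under compact perturbations.
sigma_ess(A + K) = sigma_ess(A) = {-5, 0, 8, 9, 10}
Sum = -5 + 0 + 8 + 9 + 10 = 22

22


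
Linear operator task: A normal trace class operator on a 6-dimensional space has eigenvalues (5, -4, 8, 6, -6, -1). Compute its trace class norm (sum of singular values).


For a normal operator, singular values equal |eigenvalues|.
Trace norm = sum |lambda_i| = 5 + 4 + 8 + 6 + 6 + 1
= 30

30


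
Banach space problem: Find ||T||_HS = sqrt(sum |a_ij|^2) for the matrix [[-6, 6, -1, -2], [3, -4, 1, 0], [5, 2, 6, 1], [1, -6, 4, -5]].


The Hilbert-Schmidt norm is sqrt(sum of squares of all entries).
Sum of squares = (-6)^2 + 6^2 + (-1)^2 + (-2)^2 + 3^2 + (-4)^2 + 1^2 + 0^2 + 5^2 + 2^2 + 6^2 + 1^2 + 1^2 + (-6)^2 + 4^2 + (-5)^2
= 36 + 36 + 1 + 4 + 9 + 16 + 1 + 0 + 25 + 4 + 36 + 1 + 1 + 36 + 16 + 25 = 247
||T||_HS = sqrt(247) = 15.7162

15.7162


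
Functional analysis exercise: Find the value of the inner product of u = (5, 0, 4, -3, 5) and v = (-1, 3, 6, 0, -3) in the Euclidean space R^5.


Computing the standard inner product <u, v> = sum u_i * v_i
= 5*-1 + 0*3 + 4*6 + -3*0 + 5*-3
= -5 + 0 + 24 + 0 + -15
= 4

4


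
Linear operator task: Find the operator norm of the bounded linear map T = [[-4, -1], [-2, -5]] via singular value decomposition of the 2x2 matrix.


A^T A = [[20, 14], [14, 26]]
trace(A^T A) = 46, det(A^T A) = 324
discriminant = 46^2 - 4*324 = 820
Largest eigenvalue of A^T A = (trace + sqrt(disc))/2 = 37.3178
||T|| = sqrt(37.3178) = 6.1088

6.1088


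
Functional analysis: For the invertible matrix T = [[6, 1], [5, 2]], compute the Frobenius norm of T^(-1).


det(T) = 6*2 - 1*5 = 7
T^(-1) = (1/7) * [[2, -1], [-5, 6]] = [[0.2857, -0.1429], [-0.7143, 0.8571]]
||T^(-1)||_F^2 = 0.2857^2 + (-0.1429)^2 + (-0.7143)^2 + 0.8571^2 = 1.3469
||T^(-1)||_F = sqrt(1.3469) = 1.1606

1.1606


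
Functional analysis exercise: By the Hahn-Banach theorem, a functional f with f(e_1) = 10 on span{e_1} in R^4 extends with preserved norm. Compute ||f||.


The norm of f is given by ||f|| = sup_{||x||=1} |f(x)|.
On span{e_1}, ||e_1|| = 1, so ||f|| = |f(e_1)| / ||e_1||
= |10| / 1 = 10.0000

10.0000


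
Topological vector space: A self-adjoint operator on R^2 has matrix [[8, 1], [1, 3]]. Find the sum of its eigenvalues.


For a self-adjoint (symmetric) matrix, the eigenvalues are real.
The sum of eigenvalues equals the trace of the matrix.
trace = 8 + 3 = 11

11


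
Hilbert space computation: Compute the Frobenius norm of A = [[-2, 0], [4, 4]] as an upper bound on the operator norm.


||A||_F^2 = sum a_ij^2
= (-2)^2 + 0^2 + 4^2 + 4^2
= 4 + 0 + 16 + 16 = 36
||A||_F = sqrt(36) = 6.0000

6.0000


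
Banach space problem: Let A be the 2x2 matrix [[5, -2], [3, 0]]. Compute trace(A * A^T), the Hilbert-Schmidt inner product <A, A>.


trace(A * A^T) = sum of squares of all entries
= 5^2 + (-2)^2 + 3^2 + 0^2
= 25 + 4 + 9 + 0
= 38

38


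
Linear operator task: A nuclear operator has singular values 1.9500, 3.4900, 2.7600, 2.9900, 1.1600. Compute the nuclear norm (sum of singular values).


The nuclear norm is the sum of all singular values.
||T||_1 = 1.9500 + 3.4900 + 2.7600 + 2.9900 + 1.1600
= 12.3500

12.3500


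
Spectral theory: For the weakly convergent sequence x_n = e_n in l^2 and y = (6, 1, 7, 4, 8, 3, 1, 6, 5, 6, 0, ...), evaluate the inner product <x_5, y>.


x_5 = e_5 is the standard basis vector with 1 in position 5.
<x_5, y> = y_5 = 8
As n -> infinity, <x_n, y> -> 0, confirming weak convergence of (x_n) to 0.

8


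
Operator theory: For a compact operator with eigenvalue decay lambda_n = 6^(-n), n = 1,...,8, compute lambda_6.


The eigenvalue formula gives lambda_6 = 1/6^6
= 1/46656
= 2.1433e-05

2.1433e-05


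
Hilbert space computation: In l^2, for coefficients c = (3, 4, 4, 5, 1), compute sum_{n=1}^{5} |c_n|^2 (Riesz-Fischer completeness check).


sum |c_n|^2 = 3^2 + 4^2 + 4^2 + 5^2 + 1^2
= 9 + 16 + 16 + 25 + 1
= 67

67


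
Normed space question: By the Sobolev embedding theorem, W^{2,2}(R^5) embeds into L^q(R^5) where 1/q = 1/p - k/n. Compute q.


Using the Sobolev embedding formula: 1/q = 1/p - k/n
1/q = 1/2 - 2/5 = 1/10
q = 1/(1/10) = 10

10.0000


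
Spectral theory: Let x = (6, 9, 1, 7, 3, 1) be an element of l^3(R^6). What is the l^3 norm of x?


The l^3 norm = (sum |x_i|^3)^(1/3)
Sum of 3th powers = 216 + 729 + 1 + 343 + 27 + 1 = 1317
||x||_3 = (1317)^(1/3) = 10.9613

10.9613


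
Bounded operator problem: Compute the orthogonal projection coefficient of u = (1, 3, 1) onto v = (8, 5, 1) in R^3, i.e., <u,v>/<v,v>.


Computing <u,v> = 1*8 + 3*5 + 1*1 = 24
Computing <v,v> = 8^2 + 5^2 + 1^2 = 90
Projection coefficient = 24/90 = 0.2667

0.2667


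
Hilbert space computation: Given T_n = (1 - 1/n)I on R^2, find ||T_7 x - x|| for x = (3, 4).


T_7 x - x = (1 - 1/7)x - x = -x/7
||x|| = sqrt(25) = 5.0000
||T_7 x - x|| = ||x||/7 = 5.0000/7 = 0.7143

0.7143


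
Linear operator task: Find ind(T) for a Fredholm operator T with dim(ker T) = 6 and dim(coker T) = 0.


The Fredholm index is defined as ind(T) = dim(ker T) - dim(coker T)
= 6 - 0
= 6

6


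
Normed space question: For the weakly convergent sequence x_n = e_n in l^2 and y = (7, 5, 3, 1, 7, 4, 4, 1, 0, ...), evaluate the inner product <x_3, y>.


x_3 = e_3 is the standard basis vector with 1 in position 3.
<x_3, y> = y_3 = 3
As n -> infinity, <x_n, y> -> 0, confirming weak convergence of (x_n) to 0.

3


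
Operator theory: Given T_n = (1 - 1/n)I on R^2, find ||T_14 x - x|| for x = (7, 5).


T_14 x - x = (1 - 1/14)x - x = -x/14
||x|| = sqrt(74) = 8.6023
||T_14 x - x|| = ||x||/14 = 8.6023/14 = 0.6145

0.6145


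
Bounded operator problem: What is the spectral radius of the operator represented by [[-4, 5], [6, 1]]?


For a 2x2 matrix, eigenvalues satisfy lambda^2 - (trace)*lambda + det = 0
trace = -4 + 1 = -3
det = -4*1 - 5*6 = -34
discriminant = (-3)^2 - 4*(-34) = 145
spectral radius = max |eigenvalue| = 7.5208

7.5208


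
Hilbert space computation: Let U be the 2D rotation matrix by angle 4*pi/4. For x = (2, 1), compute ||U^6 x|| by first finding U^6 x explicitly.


U is a rotation by theta = 4*pi/4
U^6 = rotation by 6*theta = 24*pi/4 = 0*pi/4 (mod 2*pi)
cos(0*pi/4) = 1.0000, sin(0*pi/4) = 0.0000
U^6 x = (1.0000 * 2 - 0.0000 * 1, 0.0000 * 2 + 1.0000 * 1)
= (2.0000, 1.0000)
||U^6 x|| = sqrt(2.0000^2 + 1.0000^2) = sqrt(5.0000) = 2.2361

2.2361


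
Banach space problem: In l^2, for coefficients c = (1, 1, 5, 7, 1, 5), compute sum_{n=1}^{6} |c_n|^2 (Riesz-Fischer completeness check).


sum |c_n|^2 = 1^2 + 1^2 + 5^2 + 7^2 + 1^2 + 5^2
= 1 + 1 + 25 + 49 + 1 + 25
= 102

102


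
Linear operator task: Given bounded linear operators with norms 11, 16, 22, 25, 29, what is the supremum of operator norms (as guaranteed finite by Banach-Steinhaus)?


By the Uniform Boundedness Principle, the supremum of norms is finite.
sup_k ||T_k|| = max(11, 16, 22, 25, 29) = 29

29


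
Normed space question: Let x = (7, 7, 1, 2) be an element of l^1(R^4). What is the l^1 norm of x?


The l^1 norm equals the sum of absolute values of all components.
||x||_1 = 7 + 7 + 1 + 2
= 17

17.0000


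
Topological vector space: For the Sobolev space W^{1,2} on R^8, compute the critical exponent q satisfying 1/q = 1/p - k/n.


Using the Sobolev embedding formula: 1/q = 1/p - k/n
1/q = 1/2 - 1/8 = 3/8
q = 1/(3/8) = 8/3 = 2.6667

2.6667


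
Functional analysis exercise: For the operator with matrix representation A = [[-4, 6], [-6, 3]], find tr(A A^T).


trace(A * A^T) = sum of squares of all entries
= (-4)^2 + 6^2 + (-6)^2 + 3^2
= 16 + 36 + 36 + 9
= 97

97


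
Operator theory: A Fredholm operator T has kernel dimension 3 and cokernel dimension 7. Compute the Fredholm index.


The Fredholm index is defined as ind(T) = dim(ker T) - dim(coker T)
= 3 - 7
= -4

-4


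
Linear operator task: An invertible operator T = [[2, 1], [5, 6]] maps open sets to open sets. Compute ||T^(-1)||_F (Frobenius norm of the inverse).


det(T) = 2*6 - 1*5 = 7
T^(-1) = (1/7) * [[6, -1], [-5, 2]] = [[0.8571, -0.1429], [-0.7143, 0.2857]]
||T^(-1)||_F^2 = 0.8571^2 + (-0.1429)^2 + (-0.7143)^2 + 0.2857^2 = 1.3469
||T^(-1)||_F = sqrt(1.3469) = 1.1606

1.1606


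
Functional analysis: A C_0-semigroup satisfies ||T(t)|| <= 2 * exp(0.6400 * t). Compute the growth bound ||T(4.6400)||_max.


||T(4.6400)|| <= 2 * exp(0.6400 * 4.6400)
= 2 * exp(2.9696)
= 2 * 19.4841
= 38.9682

38.9682


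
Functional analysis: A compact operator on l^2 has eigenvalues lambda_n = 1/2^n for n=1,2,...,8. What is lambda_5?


The eigenvalue formula gives lambda_5 = 1/2^5
= 1/32
= 0.0312

0.0312


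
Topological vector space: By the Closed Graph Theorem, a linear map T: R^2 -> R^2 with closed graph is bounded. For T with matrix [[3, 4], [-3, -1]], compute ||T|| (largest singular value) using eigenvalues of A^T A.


A^T A = [[18, 15], [15, 17]]
trace(A^T A) = 35, det(A^T A) = 81
discriminant = 35^2 - 4*81 = 901
Largest eigenvalue of A^T A = (trace + sqrt(disc))/2 = 32.5083
||T|| = sqrt(32.5083) = 5.7016

5.7016


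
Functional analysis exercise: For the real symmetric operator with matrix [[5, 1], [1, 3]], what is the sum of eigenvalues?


For a self-adjoint (symmetric) matrix, the eigenvalues are real.
The sum of eigenvalues equals the trace of the matrix.
trace = 5 + 3 = 8

8


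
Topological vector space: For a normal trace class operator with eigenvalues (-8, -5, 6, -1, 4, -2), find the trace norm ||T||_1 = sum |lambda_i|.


For a normal operator, singular values equal |eigenvalues|.
Trace norm = sum |lambda_i| = 8 + 5 + 6 + 1 + 4 + 2
= 26

26


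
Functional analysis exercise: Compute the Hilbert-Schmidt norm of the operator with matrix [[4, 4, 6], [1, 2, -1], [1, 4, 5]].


The Hilbert-Schmidt norm is sqrt(sum of squares of all entries).
Sum of squares = 4^2 + 4^2 + 6^2 + 1^2 + 2^2 + (-1)^2 + 1^2 + 4^2 + 5^2
= 16 + 16 + 36 + 1 + 4 + 1 + 1 + 16 + 25 = 116
||T||_HS = sqrt(116) = 10.7703

10.7703


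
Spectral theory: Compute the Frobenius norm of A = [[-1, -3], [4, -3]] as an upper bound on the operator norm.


||A||_F^2 = sum a_ij^2
= (-1)^2 + (-3)^2 + 4^2 + (-3)^2
= 1 + 9 + 16 + 9 = 35
||A||_F = sqrt(35) = 5.9161

5.9161


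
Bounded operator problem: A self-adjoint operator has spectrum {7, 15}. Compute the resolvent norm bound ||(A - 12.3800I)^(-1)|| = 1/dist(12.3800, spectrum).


dist(12.3800, {7, 15}) = min(|12.3800 - 7|, |12.3800 - 15|)
= min(5.3800, 2.6200) = 2.6200
Resolvent bound = 1/2.6200 = 0.3817

0.3817


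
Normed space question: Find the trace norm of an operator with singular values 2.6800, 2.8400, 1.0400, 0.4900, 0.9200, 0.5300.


The nuclear norm is the sum of all singular values.
||T||_1 = 2.6800 + 2.8400 + 1.0400 + 0.4900 + 0.9200 + 0.5300
= 8.5000

8.5000


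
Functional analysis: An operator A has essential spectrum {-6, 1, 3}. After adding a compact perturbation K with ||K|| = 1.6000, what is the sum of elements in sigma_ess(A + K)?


By Weyl's theorem, the essential spectrum is invariant under compact perturbations.
sigma_ess(A + K) = sigma_ess(A) = {-6, 1, 3}
Sum = -6 + 1 + 3 = -2

-2


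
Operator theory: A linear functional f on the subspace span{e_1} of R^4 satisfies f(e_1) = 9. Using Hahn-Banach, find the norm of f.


The norm of f is given by ||f|| = sup_{||x||=1} |f(x)|.
On span{e_1}, ||e_1|| = 1, so ||f|| = |f(e_1)| / ||e_1||
= |9| / 1 = 9.0000

9.0000


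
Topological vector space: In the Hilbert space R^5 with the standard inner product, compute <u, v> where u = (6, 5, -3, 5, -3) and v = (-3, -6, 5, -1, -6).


Computing the standard inner product <u, v> = sum u_i * v_i
= 6*-3 + 5*-6 + -3*5 + 5*-1 + -3*-6
= -18 + -30 + -15 + -5 + 18
= -50

-50


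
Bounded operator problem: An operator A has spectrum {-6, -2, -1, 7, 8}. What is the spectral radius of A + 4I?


Spectrum of A + 4I = {-2, 2, 3, 11, 12}
Spectral radius = max |lambda| over the shifted spectrum
= max(2, 2, 3, 11, 12) = 12

12


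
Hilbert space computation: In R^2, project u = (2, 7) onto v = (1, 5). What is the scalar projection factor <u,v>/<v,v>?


Computing <u,v> = 2*1 + 7*5 = 37
Computing <v,v> = 1^2 + 5^2 = 26
Projection coefficient = 37/26 = 1.4231

1.4231


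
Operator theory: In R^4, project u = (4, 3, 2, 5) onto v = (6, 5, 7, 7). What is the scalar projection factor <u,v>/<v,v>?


Computing <u,v> = 4*6 + 3*5 + 2*7 + 5*7 = 88
Computing <v,v> = 6^2 + 5^2 + 7^2 + 7^2 = 159
Projection coefficient = 88/159 = 0.5535

0.5535


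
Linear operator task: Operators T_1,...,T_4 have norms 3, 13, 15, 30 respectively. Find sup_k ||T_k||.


By the Uniform Boundedness Principle, the supremum of norms is finite.
sup_k ||T_k|| = max(3, 13, 15, 30) = 30

30


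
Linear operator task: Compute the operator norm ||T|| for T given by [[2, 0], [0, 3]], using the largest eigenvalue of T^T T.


A^T A = [[4, 0], [0, 9]]
trace(A^T A) = 13, det(A^T A) = 36
discriminant = 13^2 - 4*36 = 25
Largest eigenvalue of A^T A = (trace + sqrt(disc))/2 = 9.0000
||T|| = sqrt(9.0000) = 3.0000

3.0000


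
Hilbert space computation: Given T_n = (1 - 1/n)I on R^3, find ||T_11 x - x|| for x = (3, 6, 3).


T_11 x - x = (1 - 1/11)x - x = -x/11
||x|| = sqrt(54) = 7.3485
||T_11 x - x|| = ||x||/11 = 7.3485/11 = 0.6680

0.6680


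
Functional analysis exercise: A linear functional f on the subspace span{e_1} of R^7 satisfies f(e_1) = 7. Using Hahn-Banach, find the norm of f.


The norm of f is given by ||f|| = sup_{||x||=1} |f(x)|.
On span{e_1}, ||e_1|| = 1, so ||f|| = |f(e_1)| / ||e_1||
= |7| / 1 = 7.0000

7.0000


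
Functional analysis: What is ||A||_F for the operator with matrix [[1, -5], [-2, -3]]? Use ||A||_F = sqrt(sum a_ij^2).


||A||_F^2 = sum a_ij^2
= 1^2 + (-5)^2 + (-2)^2 + (-3)^2
= 1 + 25 + 4 + 9 = 39
||A||_F = sqrt(39) = 6.2450

6.2450


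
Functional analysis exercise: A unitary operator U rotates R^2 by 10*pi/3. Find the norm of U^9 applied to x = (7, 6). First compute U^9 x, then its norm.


U is a rotation by theta = 10*pi/3
U^9 = rotation by 9*theta = 90*pi/3 = 0*pi/3 (mod 2*pi)
cos(0*pi/3) = 1.0000, sin(0*pi/3) = 0.0000
U^9 x = (1.0000 * 7 - 0.0000 * 6, 0.0000 * 7 + 1.0000 * 6)
= (7.0000, 6.0000)
||U^9 x|| = sqrt(7.0000^2 + 6.0000^2) = sqrt(85.0000) = 9.2195

9.2195


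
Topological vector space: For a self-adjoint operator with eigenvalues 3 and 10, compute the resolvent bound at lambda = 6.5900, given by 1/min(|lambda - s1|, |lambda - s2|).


dist(6.5900, {3, 10}) = min(|6.5900 - 3|, |6.5900 - 10|)
= min(3.5900, 3.4100) = 3.4100
Resolvent bound = 1/3.4100 = 0.2933

0.2933


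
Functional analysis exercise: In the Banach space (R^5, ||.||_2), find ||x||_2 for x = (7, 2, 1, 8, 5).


The l^2 norm = (sum |x_i|^2)^(1/2)
Sum of 2th powers = 49 + 4 + 1 + 64 + 25 = 143
||x||_2 = (143)^(1/2) = 11.9583

11.9583


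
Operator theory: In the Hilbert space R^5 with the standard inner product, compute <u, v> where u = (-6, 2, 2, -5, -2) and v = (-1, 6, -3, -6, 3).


Computing the standard inner product <u, v> = sum u_i * v_i
= -6*-1 + 2*6 + 2*-3 + -5*-6 + -2*3
= 6 + 12 + -6 + 30 + -6
= 36

36


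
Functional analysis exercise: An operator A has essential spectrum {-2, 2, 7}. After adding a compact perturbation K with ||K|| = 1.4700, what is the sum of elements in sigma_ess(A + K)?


By Weyl's theorem, the essential spectrum is invariant under compact perturbations.
sigma_ess(A + K) = sigma_ess(A) = {-2, 2, 7}
Sum = -2 + 2 + 7 = 7

7


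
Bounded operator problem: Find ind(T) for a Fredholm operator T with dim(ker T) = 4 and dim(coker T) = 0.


The Fredholm index is defined as ind(T) = dim(ker T) - dim(coker T)
= 4 - 0
= 4

4


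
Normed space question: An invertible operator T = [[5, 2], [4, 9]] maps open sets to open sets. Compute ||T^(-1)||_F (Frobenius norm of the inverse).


det(T) = 5*9 - 2*4 = 37
T^(-1) = (1/37) * [[9, -2], [-4, 5]] = [[0.2432, -0.0541], [-0.1081, 0.1351]]
||T^(-1)||_F^2 = 0.2432^2 + (-0.0541)^2 + (-0.1081)^2 + 0.1351^2 = 0.0920
||T^(-1)||_F = sqrt(0.0920) = 0.3034

0.3034


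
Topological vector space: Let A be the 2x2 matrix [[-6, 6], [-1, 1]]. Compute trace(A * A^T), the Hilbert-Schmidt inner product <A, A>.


trace(A * A^T) = sum of squares of all entries
= (-6)^2 + 6^2 + (-1)^2 + 1^2
= 36 + 36 + 1 + 1
= 74

74


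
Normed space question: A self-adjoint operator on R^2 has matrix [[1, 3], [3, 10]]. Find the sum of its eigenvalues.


For a self-adjoint (symmetric) matrix, the eigenvalues are real.
The sum of eigenvalues equals the trace of the matrix.
trace = 1 + 10 = 11

11


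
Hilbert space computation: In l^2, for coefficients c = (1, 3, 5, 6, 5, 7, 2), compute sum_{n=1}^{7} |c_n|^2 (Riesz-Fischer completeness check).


sum |c_n|^2 = 1^2 + 3^2 + 5^2 + 6^2 + 5^2 + 7^2 + 2^2
= 1 + 9 + 25 + 36 + 25 + 49 + 4
= 149

149


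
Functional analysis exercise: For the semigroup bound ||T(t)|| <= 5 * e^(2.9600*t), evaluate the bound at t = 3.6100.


||T(3.6100)|| <= 5 * exp(2.9600 * 3.6100)
= 5 * exp(10.6856)
= 5 * 43721.7076
= 218608.5382

218608.5382


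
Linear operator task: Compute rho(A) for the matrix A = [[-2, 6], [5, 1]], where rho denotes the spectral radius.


For a 2x2 matrix, eigenvalues satisfy lambda^2 - (trace)*lambda + det = 0
trace = -2 + 1 = -1
det = -2*1 - 6*5 = -32
discriminant = (-1)^2 - 4*(-32) = 129
spectral radius = max |eigenvalue| = 6.1789

6.1789


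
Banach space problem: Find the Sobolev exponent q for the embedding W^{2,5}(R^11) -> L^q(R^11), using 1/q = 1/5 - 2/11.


Using the Sobolev embedding formula: 1/q = 1/p - k/n
1/q = 1/5 - 2/11 = 1/55
q = 1/(1/55) = 55

55.0000


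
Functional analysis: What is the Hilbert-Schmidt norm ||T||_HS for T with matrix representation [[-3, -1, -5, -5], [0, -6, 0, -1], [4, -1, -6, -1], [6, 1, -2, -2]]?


The Hilbert-Schmidt norm is sqrt(sum of squares of all entries).
Sum of squares = (-3)^2 + (-1)^2 + (-5)^2 + (-5)^2 + 0^2 + (-6)^2 + 0^2 + (-1)^2 + 4^2 + (-1)^2 + (-6)^2 + (-1)^2 + 6^2 + 1^2 + (-2)^2 + (-2)^2
= 9 + 1 + 25 + 25 + 0 + 36 + 0 + 1 + 16 + 1 + 36 + 1 + 36 + 1 + 4 + 4 = 196
||T||_HS = sqrt(196) = 14.0000

14.0000


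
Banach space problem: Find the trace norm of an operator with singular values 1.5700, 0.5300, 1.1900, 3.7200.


The nuclear norm is the sum of all singular values.
||T||_1 = 1.5700 + 0.5300 + 1.1900 + 3.7200
= 7.0100

7.0100


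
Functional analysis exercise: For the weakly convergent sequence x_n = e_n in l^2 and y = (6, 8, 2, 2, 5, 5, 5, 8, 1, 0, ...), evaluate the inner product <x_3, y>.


x_3 = e_3 is the standard basis vector with 1 in position 3.
<x_3, y> = y_3 = 2
As n -> infinity, <x_n, y> -> 0, confirming weak convergence of (x_n) to 0.

2


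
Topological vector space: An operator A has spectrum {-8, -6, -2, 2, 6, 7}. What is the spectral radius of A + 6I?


Spectrum of A + 6I = {-2, 0, 4, 8, 12, 13}
Spectral radius = max |lambda| over the shifted spectrum
= max(2, 0, 4, 8, 12, 13) = 13

13


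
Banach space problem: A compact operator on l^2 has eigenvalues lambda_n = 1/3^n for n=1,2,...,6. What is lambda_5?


The eigenvalue formula gives lambda_5 = 1/3^5
= 1/243
= 0.0041

0.0041


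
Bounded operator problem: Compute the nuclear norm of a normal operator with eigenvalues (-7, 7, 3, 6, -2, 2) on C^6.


For a normal operator, singular values equal |eigenvalues|.
Trace norm = sum |lambda_i| = 7 + 7 + 3 + 6 + 2 + 2
= 27

27


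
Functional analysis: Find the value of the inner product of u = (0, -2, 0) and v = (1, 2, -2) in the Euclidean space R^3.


Computing the standard inner product <u, v> = sum u_i * v_i
= 0*1 + -2*2 + 0*-2
= 0 + -4 + 0
= -4

-4


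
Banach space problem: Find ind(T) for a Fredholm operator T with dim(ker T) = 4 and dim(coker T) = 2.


The Fredholm index is defined as ind(T) = dim(ker T) - dim(coker T)
= 4 - 2
= 2

2


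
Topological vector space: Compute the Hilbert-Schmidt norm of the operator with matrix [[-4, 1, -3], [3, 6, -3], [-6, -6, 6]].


The Hilbert-Schmidt norm is sqrt(sum of squares of all entries).
Sum of squares = (-4)^2 + 1^2 + (-3)^2 + 3^2 + 6^2 + (-3)^2 + (-6)^2 + (-6)^2 + 6^2
= 16 + 1 + 9 + 9 + 36 + 9 + 36 + 36 + 36 = 188
||T||_HS = sqrt(188) = 13.7113

13.7113


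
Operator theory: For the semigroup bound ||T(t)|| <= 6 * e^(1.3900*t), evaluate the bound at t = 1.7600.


||T(1.7600)|| <= 6 * exp(1.3900 * 1.7600)
= 6 * exp(2.4464)
= 6 * 11.5467
= 69.2802

69.2802


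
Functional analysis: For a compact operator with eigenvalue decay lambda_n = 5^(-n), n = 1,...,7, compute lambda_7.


The eigenvalue formula gives lambda_7 = 1/5^7
= 1/78125
= 1.2800e-05

1.2800e-05


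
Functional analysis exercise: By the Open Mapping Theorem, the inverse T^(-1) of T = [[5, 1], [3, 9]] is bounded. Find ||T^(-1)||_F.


det(T) = 5*9 - 1*3 = 42
T^(-1) = (1/42) * [[9, -1], [-3, 5]] = [[0.2143, -0.0238], [-0.0714, 0.1190]]
||T^(-1)||_F^2 = 0.2143^2 + (-0.0238)^2 + (-0.0714)^2 + 0.1190^2 = 0.0658
||T^(-1)||_F = sqrt(0.0658) = 0.2564

0.2564


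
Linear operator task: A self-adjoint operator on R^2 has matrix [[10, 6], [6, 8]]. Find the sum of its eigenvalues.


For a self-adjoint (symmetric) matrix, the eigenvalues are real.
The sum of eigenvalues equals the trace of the matrix.
trace = 10 + 8 = 18

18


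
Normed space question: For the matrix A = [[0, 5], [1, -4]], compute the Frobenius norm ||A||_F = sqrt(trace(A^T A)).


||A||_F^2 = sum a_ij^2
= 0^2 + 5^2 + 1^2 + (-4)^2
= 0 + 25 + 1 + 16 = 42
||A||_F = sqrt(42) = 6.4807

6.4807


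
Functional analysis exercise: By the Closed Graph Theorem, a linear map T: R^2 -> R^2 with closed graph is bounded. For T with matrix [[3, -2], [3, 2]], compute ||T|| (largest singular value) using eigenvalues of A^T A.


A^T A = [[18, 0], [0, 8]]
trace(A^T A) = 26, det(A^T A) = 144
discriminant = 26^2 - 4*144 = 100
Largest eigenvalue of A^T A = (trace + sqrt(disc))/2 = 18.0000
||T|| = sqrt(18.0000) = 4.2426

4.2426


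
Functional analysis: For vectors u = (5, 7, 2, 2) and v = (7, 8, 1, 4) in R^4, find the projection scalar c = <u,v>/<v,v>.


Computing <u,v> = 5*7 + 7*8 + 2*1 + 2*4 = 101
Computing <v,v> = 7^2 + 8^2 + 1^2 + 4^2 = 130
Projection coefficient = 101/130 = 0.7769

0.7769


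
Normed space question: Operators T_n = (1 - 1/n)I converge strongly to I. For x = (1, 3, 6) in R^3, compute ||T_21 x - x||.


T_21 x - x = (1 - 1/21)x - x = -x/21
||x|| = sqrt(46) = 6.7823
||T_21 x - x|| = ||x||/21 = 6.7823/21 = 0.3230

0.3230


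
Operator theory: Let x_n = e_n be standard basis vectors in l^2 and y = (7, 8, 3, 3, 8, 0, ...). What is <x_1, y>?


x_1 = e_1 is the standard basis vector with 1 in position 1.
<x_1, y> = y_1 = 7
As n -> infinity, <x_n, y> -> 0, confirming weak convergence of (x_n) to 0.

7


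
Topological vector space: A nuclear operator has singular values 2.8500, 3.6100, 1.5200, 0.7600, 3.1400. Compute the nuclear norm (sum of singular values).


The nuclear norm is the sum of all singular values.
||T||_1 = 2.8500 + 3.6100 + 1.5200 + 0.7600 + 3.1400
= 11.8800

11.8800


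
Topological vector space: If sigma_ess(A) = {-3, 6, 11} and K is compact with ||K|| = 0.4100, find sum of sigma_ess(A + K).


By Weyl's theorem, the essential spectrum is invariant under compact perturbations.
sigma_ess(A + K) = sigma_ess(A) = {-3, 6, 11}
Sum = -3 + 6 + 11 = 14

14


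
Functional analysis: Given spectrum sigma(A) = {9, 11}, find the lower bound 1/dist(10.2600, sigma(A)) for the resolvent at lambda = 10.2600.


dist(10.2600, {9, 11}) = min(|10.2600 - 9|, |10.2600 - 11|)
= min(1.2600, 0.7400) = 0.7400
Resolvent bound = 1/0.7400 = 1.3514

1.3514


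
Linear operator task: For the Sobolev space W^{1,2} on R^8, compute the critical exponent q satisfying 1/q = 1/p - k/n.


Using the Sobolev embedding formula: 1/q = 1/p - k/n
1/q = 1/2 - 1/8 = 3/8
q = 1/(3/8) = 8/3 = 2.6667

2.6667


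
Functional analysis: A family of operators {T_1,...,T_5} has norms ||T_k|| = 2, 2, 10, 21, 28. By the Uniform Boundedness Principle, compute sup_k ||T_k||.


By the Uniform Boundedness Principle, the supremum of norms is finite.
sup_k ||T_k|| = max(2, 2, 10, 21, 28) = 28

28


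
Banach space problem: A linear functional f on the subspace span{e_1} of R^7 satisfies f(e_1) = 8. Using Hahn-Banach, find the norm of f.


The norm of f is given by ||f|| = sup_{||x||=1} |f(x)|.
On span{e_1}, ||e_1|| = 1, so ||f|| = |f(e_1)| / ||e_1||
= |8| / 1 = 8.0000

8.0000


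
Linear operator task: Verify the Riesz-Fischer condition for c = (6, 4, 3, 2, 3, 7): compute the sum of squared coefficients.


sum |c_n|^2 = 6^2 + 4^2 + 3^2 + 2^2 + 3^2 + 7^2
= 36 + 16 + 9 + 4 + 9 + 49
= 123

123


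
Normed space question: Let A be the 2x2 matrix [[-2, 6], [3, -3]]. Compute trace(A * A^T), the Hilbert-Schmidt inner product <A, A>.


trace(A * A^T) = sum of squares of all entries
= (-2)^2 + 6^2 + 3^2 + (-3)^2
= 4 + 36 + 9 + 9
= 58

58


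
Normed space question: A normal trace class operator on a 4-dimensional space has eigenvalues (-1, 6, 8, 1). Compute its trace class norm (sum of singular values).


For a normal operator, singular values equal |eigenvalues|.
Trace norm = sum |lambda_i| = 1 + 6 + 8 + 1
= 16

16


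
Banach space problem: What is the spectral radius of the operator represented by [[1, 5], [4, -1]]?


For a 2x2 matrix, eigenvalues satisfy lambda^2 - (trace)*lambda + det = 0
trace = 1 + -1 = 0
det = 1*-1 - 5*4 = -21
discriminant = 0^2 - 4*(-21) = 84
spectral radius = max |eigenvalue| = 4.5826

4.5826


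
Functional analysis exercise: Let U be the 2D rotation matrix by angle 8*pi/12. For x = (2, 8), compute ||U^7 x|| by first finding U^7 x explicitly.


U is a rotation by theta = 8*pi/12
U^7 = rotation by 7*theta = 56*pi/12 = 8*pi/12 (mod 2*pi)
cos(8*pi/12) = -0.5000, sin(8*pi/12) = 0.8660
U^7 x = (-0.5000 * 2 - 0.8660 * 8, 0.8660 * 2 + -0.5000 * 8)
= (-7.9282, -2.2679)
||U^7 x|| = sqrt((-7.9282)^2 + (-2.2679)^2) = sqrt(68.0000) = 8.2462

8.2462


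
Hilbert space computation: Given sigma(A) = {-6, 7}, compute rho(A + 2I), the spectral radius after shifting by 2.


Spectrum of A + 2I = {-4, 9}
Spectral radius = max |lambda| over the shifted spectrum
= max(4, 9) = 9

9


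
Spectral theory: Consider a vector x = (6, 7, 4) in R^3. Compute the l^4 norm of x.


The l^4 norm = (sum |x_i|^4)^(1/4)
Sum of 4th powers = 1296 + 2401 + 256 = 3953
||x||_4 = (3953)^(1/4) = 7.9292

7.9292


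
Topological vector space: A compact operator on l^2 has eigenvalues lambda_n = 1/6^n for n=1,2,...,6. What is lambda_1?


The eigenvalue formula gives lambda_1 = 1/6^1
= 1/6
= 0.1667

0.1667


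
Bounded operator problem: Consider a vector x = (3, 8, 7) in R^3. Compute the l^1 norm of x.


The l^1 norm equals the sum of absolute values of all components.
||x||_1 = 3 + 8 + 7
= 18

18.0000


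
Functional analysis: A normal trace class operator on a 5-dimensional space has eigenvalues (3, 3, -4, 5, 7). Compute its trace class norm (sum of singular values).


For a normal operator, singular values equal |eigenvalues|.
Trace norm = sum |lambda_i| = 3 + 3 + 4 + 5 + 7
= 22

22


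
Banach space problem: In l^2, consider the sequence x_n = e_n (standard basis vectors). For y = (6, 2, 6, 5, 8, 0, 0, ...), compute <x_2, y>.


x_2 = e_2 is the standard basis vector with 1 in position 2.
<x_2, y> = y_2 = 2
As n -> infinity, <x_n, y> -> 0, confirming weak convergence of (x_n) to 0.

2


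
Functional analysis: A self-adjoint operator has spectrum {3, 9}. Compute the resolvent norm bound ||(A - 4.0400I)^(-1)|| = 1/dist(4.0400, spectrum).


dist(4.0400, {3, 9}) = min(|4.0400 - 3|, |4.0400 - 9|)
= min(1.0400, 4.9600) = 1.0400
Resolvent bound = 1/1.0400 = 0.9615

0.9615


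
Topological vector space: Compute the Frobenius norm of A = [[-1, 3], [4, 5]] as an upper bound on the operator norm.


||A||_F^2 = sum a_ij^2
= (-1)^2 + 3^2 + 4^2 + 5^2
= 1 + 9 + 16 + 25 = 51
||A||_F = sqrt(51) = 7.1414

7.1414


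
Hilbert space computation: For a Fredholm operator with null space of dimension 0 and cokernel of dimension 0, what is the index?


The Fredholm index is defined as ind(T) = dim(ker T) - dim(coker T)
= 0 - 0
= 0

0


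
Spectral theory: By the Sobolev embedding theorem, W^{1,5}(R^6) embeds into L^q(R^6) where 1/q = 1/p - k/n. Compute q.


Using the Sobolev embedding formula: 1/q = 1/p - k/n
1/q = 1/5 - 1/6 = 1/30
q = 1/(1/30) = 30

30.0000


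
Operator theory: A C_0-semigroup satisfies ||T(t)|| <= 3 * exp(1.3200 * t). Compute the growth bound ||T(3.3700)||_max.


||T(3.3700)|| <= 3 * exp(1.3200 * 3.3700)
= 3 * exp(4.4484)
= 3 * 85.4901
= 256.4702

256.4702


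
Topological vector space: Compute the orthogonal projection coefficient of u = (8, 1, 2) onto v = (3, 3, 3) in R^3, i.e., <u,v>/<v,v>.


Computing <u,v> = 8*3 + 1*3 + 2*3 = 33
Computing <v,v> = 3^2 + 3^2 + 3^2 = 27
Projection coefficient = 33/27 = 1.2222

1.2222


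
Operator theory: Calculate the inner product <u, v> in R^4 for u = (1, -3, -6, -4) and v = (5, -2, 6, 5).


Computing the standard inner product <u, v> = sum u_i * v_i
= 1*5 + -3*-2 + -6*6 + -4*5
= 5 + 6 + -36 + -20
= -45

-45


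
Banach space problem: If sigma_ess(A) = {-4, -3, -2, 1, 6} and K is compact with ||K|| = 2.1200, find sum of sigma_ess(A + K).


By Weyl's theorem, the essential spectrum is invariant under compact perturbations.
sigma_ess(A + K) = sigma_ess(A) = {-4, -3, -2, 1, 6}
Sum = -4 + -3 + -2 + 1 + 6 = -2

-2


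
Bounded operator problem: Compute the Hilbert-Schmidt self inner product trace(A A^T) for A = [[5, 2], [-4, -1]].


trace(A * A^T) = sum of squares of all entries
= 5^2 + 2^2 + (-4)^2 + (-1)^2
= 25 + 4 + 16 + 1
= 46

46


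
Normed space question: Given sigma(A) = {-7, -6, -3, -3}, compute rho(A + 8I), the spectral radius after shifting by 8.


Spectrum of A + 8I = {1, 2, 5, 5}
Spectral radius = max |lambda| over the shifted spectrum
= max(1, 2, 5, 5) = 5

5


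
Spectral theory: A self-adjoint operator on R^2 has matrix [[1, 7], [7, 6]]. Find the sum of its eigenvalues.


For a self-adjoint (symmetric) matrix, the eigenvalues are real.
The sum of eigenvalues equals the trace of the matrix.
trace = 1 + 6 = 7

7


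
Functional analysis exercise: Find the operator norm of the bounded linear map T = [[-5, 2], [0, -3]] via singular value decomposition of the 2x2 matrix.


A^T A = [[25, -10], [-10, 13]]
trace(A^T A) = 38, det(A^T A) = 225
discriminant = 38^2 - 4*225 = 544
Largest eigenvalue of A^T A = (trace + sqrt(disc))/2 = 30.6619
||T|| = sqrt(30.6619) = 5.5373

5.5373


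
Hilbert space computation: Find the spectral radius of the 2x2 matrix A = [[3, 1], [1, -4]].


For a 2x2 matrix, eigenvalues satisfy lambda^2 - (trace)*lambda + det = 0
trace = 3 + -4 = -1
det = 3*-4 - 1*1 = -13
discriminant = (-1)^2 - 4*(-13) = 53
spectral radius = max |eigenvalue| = 4.1401

4.1401


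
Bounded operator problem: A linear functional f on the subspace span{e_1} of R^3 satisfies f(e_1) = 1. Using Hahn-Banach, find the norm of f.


The norm of f is given by ||f|| = sup_{||x||=1} |f(x)|.
On span{e_1}, ||e_1|| = 1, so ||f|| = |f(e_1)| / ||e_1||
= |1| / 1 = 1.0000

1.0000


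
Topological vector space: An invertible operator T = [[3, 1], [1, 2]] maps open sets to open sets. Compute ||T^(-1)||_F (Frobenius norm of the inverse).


det(T) = 3*2 - 1*1 = 5
T^(-1) = (1/5) * [[2, -1], [-1, 3]] = [[0.4000, -0.2000], [-0.2000, 0.6000]]
||T^(-1)||_F^2 = 0.4000^2 + (-0.2000)^2 + (-0.2000)^2 + 0.6000^2 = 0.6000
||T^(-1)||_F = sqrt(0.6000) = 0.7746

0.7746


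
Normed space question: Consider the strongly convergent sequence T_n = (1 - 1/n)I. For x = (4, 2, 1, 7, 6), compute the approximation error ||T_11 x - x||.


T_11 x - x = (1 - 1/11)x - x = -x/11
||x|| = sqrt(106) = 10.2956
||T_11 x - x|| = ||x||/11 = 10.2956/11 = 0.9360

0.9360


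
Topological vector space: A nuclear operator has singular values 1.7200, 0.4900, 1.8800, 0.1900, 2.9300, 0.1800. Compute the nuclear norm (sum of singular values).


The nuclear norm is the sum of all singular values.
||T||_1 = 1.7200 + 0.4900 + 1.8800 + 0.1900 + 2.9300 + 0.1800
= 7.3900

7.3900


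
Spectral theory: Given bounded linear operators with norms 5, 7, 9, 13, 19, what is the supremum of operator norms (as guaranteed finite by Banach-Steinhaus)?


By the Uniform Boundedness Principle, the supremum of norms is finite.
sup_k ||T_k|| = max(5, 7, 9, 13, 19) = 19

19


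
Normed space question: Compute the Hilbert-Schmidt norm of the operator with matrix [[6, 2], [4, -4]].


The Hilbert-Schmidt norm is sqrt(sum of squares of all entries).
Sum of squares = 6^2 + 2^2 + 4^2 + (-4)^2
= 36 + 4 + 16 + 16 = 72
||T||_HS = sqrt(72) = 8.4853

8.4853


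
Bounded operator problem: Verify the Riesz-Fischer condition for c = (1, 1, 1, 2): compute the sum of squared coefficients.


sum |c_n|^2 = 1^2 + 1^2 + 1^2 + 2^2
= 1 + 1 + 1 + 4
= 7

7


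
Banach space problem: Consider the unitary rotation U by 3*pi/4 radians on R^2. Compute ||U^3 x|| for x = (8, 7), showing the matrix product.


U is a rotation by theta = 3*pi/4
U^3 = rotation by 3*theta = 9*pi/4 = 1*pi/4 (mod 2*pi)
cos(1*pi/4) = 0.7071, sin(1*pi/4) = 0.7071
U^3 x = (0.7071 * 8 - 0.7071 * 7, 0.7071 * 8 + 0.7071 * 7)
= (0.7071, 10.6066)
||U^3 x|| = sqrt(0.7071^2 + 10.6066^2) = sqrt(113.0000) = 10.6301

10.6301


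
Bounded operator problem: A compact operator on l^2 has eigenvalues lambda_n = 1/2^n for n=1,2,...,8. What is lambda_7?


The eigenvalue formula gives lambda_7 = 1/2^7
= 1/128
= 0.0078

0.0078


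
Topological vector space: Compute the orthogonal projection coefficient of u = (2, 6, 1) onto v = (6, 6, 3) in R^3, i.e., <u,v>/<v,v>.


Computing <u,v> = 2*6 + 6*6 + 1*3 = 51
Computing <v,v> = 6^2 + 6^2 + 3^2 = 81
Projection coefficient = 51/81 = 0.6296

0.6296


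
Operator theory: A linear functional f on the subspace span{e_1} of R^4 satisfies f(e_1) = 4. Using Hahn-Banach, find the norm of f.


The norm of f is given by ||f|| = sup_{||x||=1} |f(x)|.
On span{e_1}, ||e_1|| = 1, so ||f|| = |f(e_1)| / ||e_1||
= |4| / 1 = 4.0000

4.0000


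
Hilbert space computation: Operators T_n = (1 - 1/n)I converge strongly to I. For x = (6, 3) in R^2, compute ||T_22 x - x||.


T_22 x - x = (1 - 1/22)x - x = -x/22
||x|| = sqrt(45) = 6.7082
||T_22 x - x|| = ||x||/22 = 6.7082/22 = 0.3049

0.3049


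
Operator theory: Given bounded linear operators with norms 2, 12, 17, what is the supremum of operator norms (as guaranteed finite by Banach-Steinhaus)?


By the Uniform Boundedness Principle, the supremum of norms is finite.
sup_k ||T_k|| = max(2, 12, 17) = 17

17


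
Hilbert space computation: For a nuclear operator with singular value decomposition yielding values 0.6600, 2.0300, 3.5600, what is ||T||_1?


The nuclear norm is the sum of all singular values.
||T||_1 = 0.6600 + 2.0300 + 3.5600
= 6.2500

6.2500


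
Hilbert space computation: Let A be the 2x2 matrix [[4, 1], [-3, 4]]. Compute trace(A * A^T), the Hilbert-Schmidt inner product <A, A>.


trace(A * A^T) = sum of squares of all entries
= 4^2 + 1^2 + (-3)^2 + 4^2
= 16 + 1 + 9 + 16
= 42

42


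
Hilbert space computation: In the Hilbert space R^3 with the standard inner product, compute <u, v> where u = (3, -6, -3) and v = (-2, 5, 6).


Computing the standard inner product <u, v> = sum u_i * v_i
= 3*-2 + -6*5 + -3*6
= -6 + -30 + -18
= -54

-54


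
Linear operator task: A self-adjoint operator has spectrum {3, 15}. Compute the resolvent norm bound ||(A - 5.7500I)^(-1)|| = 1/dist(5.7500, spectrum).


dist(5.7500, {3, 15}) = min(|5.7500 - 3|, |5.7500 - 15|)
= min(2.7500, 9.2500) = 2.7500
Resolvent bound = 1/2.7500 = 0.3636

0.3636


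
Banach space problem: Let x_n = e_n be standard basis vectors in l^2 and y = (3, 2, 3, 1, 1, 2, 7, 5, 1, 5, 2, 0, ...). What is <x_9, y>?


x_9 = e_9 is the standard basis vector with 1 in position 9.
<x_9, y> = y_9 = 1
As n -> infinity, <x_n, y> -> 0, confirming weak convergence of (x_n) to 0.

1


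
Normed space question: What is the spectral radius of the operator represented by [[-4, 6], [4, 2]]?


For a 2x2 matrix, eigenvalues satisfy lambda^2 - (trace)*lambda + det = 0
trace = -4 + 2 = -2
det = -4*2 - 6*4 = -32
discriminant = (-2)^2 - 4*(-32) = 132
spectral radius = max |eigenvalue| = 6.7446

6.7446


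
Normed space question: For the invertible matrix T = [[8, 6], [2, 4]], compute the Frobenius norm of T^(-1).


det(T) = 8*4 - 6*2 = 20
T^(-1) = (1/20) * [[4, -6], [-2, 8]] = [[0.2000, -0.3000], [-0.1000, 0.4000]]
||T^(-1)||_F^2 = 0.2000^2 + (-0.3000)^2 + (-0.1000)^2 + 0.4000^2 = 0.3000
||T^(-1)||_F = sqrt(0.3000) = 0.5477

0.5477


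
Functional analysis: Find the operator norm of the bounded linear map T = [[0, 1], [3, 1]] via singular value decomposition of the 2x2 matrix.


A^T A = [[9, 3], [3, 2]]
trace(A^T A) = 11, det(A^T A) = 9
discriminant = 11^2 - 4*9 = 85
Largest eigenvalue of A^T A = (trace + sqrt(disc))/2 = 10.1098
||T|| = sqrt(10.1098) = 3.1796

3.1796


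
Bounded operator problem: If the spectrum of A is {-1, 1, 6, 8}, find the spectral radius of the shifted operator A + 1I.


Spectrum of A + 1I = {0, 2, 7, 9}
Spectral radius = max |lambda| over the shifted spectrum
= max(0, 2, 7, 9) = 9

9


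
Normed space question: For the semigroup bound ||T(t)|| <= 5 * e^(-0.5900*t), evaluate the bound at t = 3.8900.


||T(3.8900)|| <= 5 * exp(-0.5900 * 3.8900)
= 5 * exp(-2.2951)
= 5 * 0.1008
= 0.5038

0.5038


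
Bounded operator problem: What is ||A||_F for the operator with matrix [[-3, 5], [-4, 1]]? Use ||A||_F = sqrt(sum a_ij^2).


||A||_F^2 = sum a_ij^2
= (-3)^2 + 5^2 + (-4)^2 + 1^2
= 9 + 25 + 16 + 1 = 51
||A||_F = sqrt(51) = 7.1414

7.1414


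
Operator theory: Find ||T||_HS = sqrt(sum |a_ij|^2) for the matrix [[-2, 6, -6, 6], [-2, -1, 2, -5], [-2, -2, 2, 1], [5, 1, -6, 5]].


The Hilbert-Schmidt norm is sqrt(sum of squares of all entries).
Sum of squares = (-2)^2 + 6^2 + (-6)^2 + 6^2 + (-2)^2 + (-1)^2 + 2^2 + (-5)^2 + (-2)^2 + (-2)^2 + 2^2 + 1^2 + 5^2 + 1^2 + (-6)^2 + 5^2
= 4 + 36 + 36 + 36 + 4 + 1 + 4 + 25 + 4 + 4 + 4 + 1 + 25 + 1 + 36 + 25 = 246
||T||_HS = sqrt(246) = 15.6844

15.6844


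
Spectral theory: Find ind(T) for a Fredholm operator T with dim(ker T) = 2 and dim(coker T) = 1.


The Fredholm index is defined as ind(T) = dim(ker T) - dim(coker T)
= 2 - 1
= 1

1


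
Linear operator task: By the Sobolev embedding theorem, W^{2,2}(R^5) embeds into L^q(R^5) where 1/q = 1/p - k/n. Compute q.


Using the Sobolev embedding formula: 1/q = 1/p - k/n
1/q = 1/2 - 2/5 = 1/10
q = 1/(1/10) = 10

10.0000
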